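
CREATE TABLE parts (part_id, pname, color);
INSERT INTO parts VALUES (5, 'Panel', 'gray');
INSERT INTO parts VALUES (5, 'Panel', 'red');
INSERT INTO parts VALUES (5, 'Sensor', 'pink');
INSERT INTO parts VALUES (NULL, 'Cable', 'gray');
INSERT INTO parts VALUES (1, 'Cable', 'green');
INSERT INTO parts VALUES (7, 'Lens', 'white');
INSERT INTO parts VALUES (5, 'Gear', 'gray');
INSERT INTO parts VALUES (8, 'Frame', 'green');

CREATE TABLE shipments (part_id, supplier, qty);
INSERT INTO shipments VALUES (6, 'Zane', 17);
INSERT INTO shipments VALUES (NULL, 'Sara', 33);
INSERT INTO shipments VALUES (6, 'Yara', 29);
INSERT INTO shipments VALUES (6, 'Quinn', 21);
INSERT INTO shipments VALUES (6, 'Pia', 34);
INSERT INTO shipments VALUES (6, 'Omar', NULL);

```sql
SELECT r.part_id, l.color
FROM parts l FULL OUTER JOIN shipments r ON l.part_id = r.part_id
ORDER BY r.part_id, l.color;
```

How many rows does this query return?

14

FULL OUTER JOIN keeps every row from both sides; unmatched rows get NULL for the other side's columns.
Matching on l.part_id = r.part_id. A NULL in a compared column never satisfies the condition.
Matched pairs: 0; unmatched l rows kept: 8; unmatched r rows kept: 6.
Total: 0 matched + 14 padded = 14 rows.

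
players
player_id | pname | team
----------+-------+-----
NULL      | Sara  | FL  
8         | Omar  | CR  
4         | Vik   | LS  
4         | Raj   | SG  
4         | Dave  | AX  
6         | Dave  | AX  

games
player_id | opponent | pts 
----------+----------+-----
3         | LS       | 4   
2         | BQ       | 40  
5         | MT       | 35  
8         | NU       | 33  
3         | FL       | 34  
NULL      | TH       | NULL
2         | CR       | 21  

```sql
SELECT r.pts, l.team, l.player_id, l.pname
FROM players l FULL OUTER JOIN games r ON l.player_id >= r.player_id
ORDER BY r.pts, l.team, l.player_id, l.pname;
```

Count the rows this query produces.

FULL OUTER JOIN keeps every row from both sides; unmatched rows get NULL for the other side's columns.
Matching on l.player_id >= r.player_id. A NULL in a compared column never satisfies the condition.
- l row (player_id=NULL): no match → kept, r columns NULL.
- l row (player_id=8): matches 6 r row(s) → 6 output row(s).
- l row (player_id=4): matches 4 r row(s) → 4 output row(s).
- l row (player_id=4): matches 4 r row(s) → 4 output row(s).
- l row (player_id=4): matches 4 r row(s) → 4 output row(s).
- l row (player_id=6): matches 5 r row(s) → 5 output row(s).
- plus 1 unmatched r row(s), each kept with NULL l columns.
Total: 23 matched + 2 padded = 25 rows.

25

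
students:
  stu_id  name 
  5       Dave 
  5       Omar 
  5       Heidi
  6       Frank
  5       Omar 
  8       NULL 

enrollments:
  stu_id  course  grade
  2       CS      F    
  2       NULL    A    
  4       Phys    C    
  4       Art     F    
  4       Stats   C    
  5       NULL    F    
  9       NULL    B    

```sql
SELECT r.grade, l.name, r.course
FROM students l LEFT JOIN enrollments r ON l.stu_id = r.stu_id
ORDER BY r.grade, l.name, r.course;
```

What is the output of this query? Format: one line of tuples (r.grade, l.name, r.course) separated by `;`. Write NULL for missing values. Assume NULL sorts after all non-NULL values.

LEFT JOIN keeps every row from `students`; unmatched rows get NULL for `enrollments`'s columns.
Matching on l.stu_id = r.stu_id.
Matched pairs: 4; unmatched l rows kept: 2.

(F, Dave, NULL); (F, Heidi, NULL); (F, Omar, NULL); (F, Omar, NULL); (NULL, Frank, NULL); (NULL, NULL, NULL)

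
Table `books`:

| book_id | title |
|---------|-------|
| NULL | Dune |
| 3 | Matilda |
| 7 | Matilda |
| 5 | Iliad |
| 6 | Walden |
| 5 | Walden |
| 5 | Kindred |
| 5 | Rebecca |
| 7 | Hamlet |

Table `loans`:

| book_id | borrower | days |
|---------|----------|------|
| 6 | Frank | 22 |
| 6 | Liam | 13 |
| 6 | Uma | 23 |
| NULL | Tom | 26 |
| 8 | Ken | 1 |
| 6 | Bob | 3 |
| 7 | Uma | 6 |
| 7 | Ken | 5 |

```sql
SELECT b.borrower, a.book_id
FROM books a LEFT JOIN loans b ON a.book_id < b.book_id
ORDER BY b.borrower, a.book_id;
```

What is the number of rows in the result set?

41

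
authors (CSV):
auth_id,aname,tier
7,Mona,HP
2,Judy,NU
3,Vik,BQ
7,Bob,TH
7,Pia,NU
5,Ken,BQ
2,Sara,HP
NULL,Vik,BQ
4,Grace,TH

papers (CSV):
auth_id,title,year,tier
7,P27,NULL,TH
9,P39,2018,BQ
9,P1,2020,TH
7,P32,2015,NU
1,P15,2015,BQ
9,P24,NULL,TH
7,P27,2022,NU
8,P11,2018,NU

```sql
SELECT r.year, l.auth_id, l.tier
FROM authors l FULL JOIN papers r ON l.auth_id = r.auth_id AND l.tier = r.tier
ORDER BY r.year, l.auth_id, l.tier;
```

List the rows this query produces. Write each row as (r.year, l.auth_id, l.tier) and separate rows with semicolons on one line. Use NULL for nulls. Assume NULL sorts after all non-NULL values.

FULL OUTER JOIN keeps every row from both sides; unmatched rows get NULL for the other side's columns.
Matching on l.auth_id = r.auth_id AND l.tier = r.tier. A NULL in a compared column never satisfies the condition.
- auth_id=7, tier=HP: no r row matches, row kept with r columns NULL.
- auth_id=2, tier=NU: no r row matches, row kept with r columns NULL.
- auth_id=3, tier=BQ: no r row matches, row kept with r columns NULL.
- auth_id=7, tier=TH: 1 matching r row(s), so 1 row(s) emitted.
- auth_id=7, tier=NU: 2 matching r row(s), so 2 row(s) emitted.
- auth_id=5, tier=BQ: no r row matches, row kept with r columns NULL.
- auth_id=2, tier=HP: no r row matches, row kept with r columns NULL.
- auth_id=NULL, tier=BQ: no r row matches, row kept with r columns NULL.
- auth_id=4, tier=TH: no r row matches, row kept with r columns NULL.
- plus 5 unmatched r row(s), each kept with NULL l columns.

(2015, 7, NU); (2015, NULL, NULL); (2018, NULL, NULL); (2018, NULL, NULL); (2020, NULL, NULL); (2022, 7, NU); (NULL, 2, HP); (NULL, 2, NU); (NULL, 3, BQ); (NULL, 4, TH); (NULL, 5, BQ); (NULL, 7, HP); (NULL, 7, TH); (NULL, NULL, BQ); (NULL, NULL, NULL)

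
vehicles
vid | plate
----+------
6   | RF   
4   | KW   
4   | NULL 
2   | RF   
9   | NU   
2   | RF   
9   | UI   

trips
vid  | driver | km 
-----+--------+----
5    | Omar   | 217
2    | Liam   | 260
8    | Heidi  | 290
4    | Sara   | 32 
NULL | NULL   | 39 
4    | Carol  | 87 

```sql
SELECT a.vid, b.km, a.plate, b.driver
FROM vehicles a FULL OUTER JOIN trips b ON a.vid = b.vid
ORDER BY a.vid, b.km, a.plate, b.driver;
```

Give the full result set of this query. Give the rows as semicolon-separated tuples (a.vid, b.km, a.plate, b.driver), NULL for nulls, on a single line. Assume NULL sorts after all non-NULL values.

(2, 260, RF, Liam); (2, 260, RF, Liam); (4, 32, KW, Sara); (4, 32, NULL, Sara); (4, 87, KW, Carol); (4, 87, NULL, Carol); (6, NULL, RF, NULL); (9, NULL, NU, NULL); (9, NULL, UI, NULL); (NULL, 39, NULL, NULL); (NULL, 217, NULL, Omar); (NULL, 290, NULL, Heidi)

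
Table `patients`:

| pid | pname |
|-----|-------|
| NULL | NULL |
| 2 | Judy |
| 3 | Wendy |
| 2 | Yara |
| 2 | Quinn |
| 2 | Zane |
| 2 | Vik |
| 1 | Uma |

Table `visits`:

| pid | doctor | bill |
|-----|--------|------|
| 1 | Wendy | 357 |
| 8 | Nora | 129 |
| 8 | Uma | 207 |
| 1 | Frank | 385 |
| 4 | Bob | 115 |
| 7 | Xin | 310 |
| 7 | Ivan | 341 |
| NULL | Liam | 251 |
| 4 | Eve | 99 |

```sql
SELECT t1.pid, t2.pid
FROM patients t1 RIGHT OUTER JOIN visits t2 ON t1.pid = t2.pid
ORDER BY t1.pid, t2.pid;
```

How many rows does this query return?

RIGHT JOIN keeps every row from `visits`; unmatched rows get NULL for `patients`'s columns.
Matching on t1.pid = t2.pid. A NULL in a compared column never satisfies the condition.
- t1 row (pid=NULL): no match.
- t1 row (pid=2): no match.
- t1 row (pid=3): no match.
- t1 row (pid=2): no match.
- t1 row (pid=2): no match.
- t1 row (pid=2): no match.
- t1 row (pid=2): no match.
- t1 row (pid=1): matches 2 t2 row(s) → 2 output row(s).
- plus 7 unmatched t2 row(s), each kept with NULL t1 columns.
Total: 2 matched + 7 padded = 9 rows.

9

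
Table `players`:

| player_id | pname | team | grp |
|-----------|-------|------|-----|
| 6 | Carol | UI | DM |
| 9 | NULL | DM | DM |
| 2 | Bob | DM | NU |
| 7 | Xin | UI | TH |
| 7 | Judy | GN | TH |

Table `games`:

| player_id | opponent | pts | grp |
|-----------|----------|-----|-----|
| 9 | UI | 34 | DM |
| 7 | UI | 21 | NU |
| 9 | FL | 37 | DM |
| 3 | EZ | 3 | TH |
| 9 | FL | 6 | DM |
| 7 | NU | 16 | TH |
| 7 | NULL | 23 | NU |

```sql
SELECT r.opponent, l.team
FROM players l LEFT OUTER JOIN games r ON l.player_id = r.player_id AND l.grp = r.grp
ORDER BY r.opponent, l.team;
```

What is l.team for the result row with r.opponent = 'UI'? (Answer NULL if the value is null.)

DM

LEFT JOIN keeps every row from `players`; unmatched rows get NULL for `games`'s columns.
Matching on l.player_id = r.player_id AND l.grp = r.grp.
- player_id=6, grp=DM: no r row matches, row kept with r columns NULL.
- player_id=9, grp=DM: 3 matching r row(s), so 3 row(s) emitted.
- player_id=2, grp=NU: no r row matches, row kept with r columns NULL.
- player_id=7, grp=TH: 1 matching r row(s), so 1 row(s) emitted.
- player_id=7, grp=TH: 1 matching r row(s), so 1 row(s) emitted.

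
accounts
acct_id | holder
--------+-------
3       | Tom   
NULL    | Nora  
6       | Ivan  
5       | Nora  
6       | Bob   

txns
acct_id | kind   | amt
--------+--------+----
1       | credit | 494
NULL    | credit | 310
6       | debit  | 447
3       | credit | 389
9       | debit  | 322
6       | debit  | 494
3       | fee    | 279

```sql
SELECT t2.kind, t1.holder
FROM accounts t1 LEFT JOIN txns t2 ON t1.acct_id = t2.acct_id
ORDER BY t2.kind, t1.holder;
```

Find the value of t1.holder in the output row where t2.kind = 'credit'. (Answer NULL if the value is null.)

Tom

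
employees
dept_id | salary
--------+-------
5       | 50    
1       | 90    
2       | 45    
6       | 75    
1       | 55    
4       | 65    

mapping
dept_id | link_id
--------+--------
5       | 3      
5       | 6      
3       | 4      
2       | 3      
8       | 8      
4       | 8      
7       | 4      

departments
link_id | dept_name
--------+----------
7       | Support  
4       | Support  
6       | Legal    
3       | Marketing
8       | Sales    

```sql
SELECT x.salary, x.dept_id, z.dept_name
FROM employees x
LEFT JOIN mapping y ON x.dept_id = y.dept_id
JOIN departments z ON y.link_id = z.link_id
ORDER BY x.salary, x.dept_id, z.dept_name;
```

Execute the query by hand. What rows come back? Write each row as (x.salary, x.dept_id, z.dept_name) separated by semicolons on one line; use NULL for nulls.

(45, 2, Marketing); (50, 5, Legal); (50, 5, Marketing); (65, 4, Sales)

Evaluate left to right. First `employees x LEFT JOIN mapping y` on dept_id: 7 row(s).
Then INNER JOIN `departments z` on link_id: keep only rows whose y.link_id appears in z.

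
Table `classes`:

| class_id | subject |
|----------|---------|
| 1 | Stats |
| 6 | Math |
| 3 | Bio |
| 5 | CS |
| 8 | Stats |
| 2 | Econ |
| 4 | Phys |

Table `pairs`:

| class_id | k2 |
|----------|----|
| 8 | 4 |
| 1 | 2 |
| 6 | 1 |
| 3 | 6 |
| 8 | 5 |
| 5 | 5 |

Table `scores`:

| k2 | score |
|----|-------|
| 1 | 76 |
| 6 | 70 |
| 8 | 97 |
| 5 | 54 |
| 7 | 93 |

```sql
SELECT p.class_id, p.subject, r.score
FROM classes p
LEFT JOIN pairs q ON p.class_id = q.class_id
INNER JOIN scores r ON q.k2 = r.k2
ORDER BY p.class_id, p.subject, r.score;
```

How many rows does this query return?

4

Evaluate left to right. First `classes p LEFT JOIN pairs q` on class_id: 8 row(s).
Then INNER JOIN `scores r` on k2: keep only rows whose q.k2 appears in r.
Result: 4 row(s).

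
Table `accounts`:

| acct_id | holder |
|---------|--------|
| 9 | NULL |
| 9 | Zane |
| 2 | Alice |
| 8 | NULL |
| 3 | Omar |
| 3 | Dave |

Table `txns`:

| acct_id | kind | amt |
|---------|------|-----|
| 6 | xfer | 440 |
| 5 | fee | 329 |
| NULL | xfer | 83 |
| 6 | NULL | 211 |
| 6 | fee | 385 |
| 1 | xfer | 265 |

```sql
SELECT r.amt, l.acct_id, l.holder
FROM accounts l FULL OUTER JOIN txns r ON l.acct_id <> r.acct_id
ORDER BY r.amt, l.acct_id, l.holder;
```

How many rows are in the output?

31

FULL OUTER JOIN keeps every row from both sides; unmatched rows get NULL for the other side's columns.
Matching on l.acct_id <> r.acct_id. A NULL in a compared column never satisfies the condition.
- l row (acct_id=9): matches 5 r row(s) → 5 output row(s).
- l row (acct_id=9): matches 5 r row(s) → 5 output row(s).
- l row (acct_id=2): matches 5 r row(s) → 5 output row(s).
- l row (acct_id=8): matches 5 r row(s) → 5 output row(s).
- l row (acct_id=3): matches 5 r row(s) → 5 output row(s).
- l row (acct_id=3): matches 5 r row(s) → 5 output row(s).
- 1 row(s) from r found no l partner → padded with NULL.
Total: 30 matched + 1 padded = 31 rows.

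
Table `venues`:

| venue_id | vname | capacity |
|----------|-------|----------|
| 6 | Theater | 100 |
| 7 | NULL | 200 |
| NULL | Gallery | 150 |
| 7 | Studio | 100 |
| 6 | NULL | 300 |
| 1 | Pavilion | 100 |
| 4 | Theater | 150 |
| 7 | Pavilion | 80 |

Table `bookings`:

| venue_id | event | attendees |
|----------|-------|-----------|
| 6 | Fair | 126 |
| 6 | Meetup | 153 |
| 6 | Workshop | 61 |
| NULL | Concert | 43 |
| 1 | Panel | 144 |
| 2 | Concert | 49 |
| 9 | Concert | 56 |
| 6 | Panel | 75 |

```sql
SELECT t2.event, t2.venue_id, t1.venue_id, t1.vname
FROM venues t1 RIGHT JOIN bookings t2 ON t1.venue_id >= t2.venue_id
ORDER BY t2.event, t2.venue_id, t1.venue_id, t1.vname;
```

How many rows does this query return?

35

RIGHT JOIN keeps every row from `bookings`; unmatched rows get NULL for `venues`'s columns.
Matching on t1.venue_id >= t2.venue_id. A NULL in a compared column never satisfies the condition.
- t1[0] venue_id=6 → 6 match(es) in t2 → 6 row(s).
- t1[1] venue_id=7 → 6 match(es) in t2 → 6 row(s).
- t1[2] venue_id=NULL → no match.
- t1[3] venue_id=7 → 6 match(es) in t2 → 6 row(s).
- t1[4] venue_id=6 → 6 match(es) in t2 → 6 row(s).
- t1[5] venue_id=1 → 1 match(es) in t2 → 1 row(s).
- t1[6] venue_id=4 → 2 match(es) in t2 → 2 row(s).
- t1[7] venue_id=7 → 6 match(es) in t2 → 6 row(s).
- plus 2 unmatched t2 row(s), each kept with NULL t1 columns.
Total: 33 matched + 2 padded = 35 rows.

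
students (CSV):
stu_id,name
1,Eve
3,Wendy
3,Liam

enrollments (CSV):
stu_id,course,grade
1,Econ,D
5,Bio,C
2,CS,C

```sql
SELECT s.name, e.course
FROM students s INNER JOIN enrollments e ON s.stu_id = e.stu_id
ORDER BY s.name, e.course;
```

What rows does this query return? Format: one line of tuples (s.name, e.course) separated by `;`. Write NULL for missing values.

INNER JOIN keeps only pairs where the ON condition holds.
Matching on s.stu_id = e.stu_id.
- s row (stu_id=1): matches 1 e row(s) → 1 output row(s).
- s row (stu_id=3): no match → dropped.
- s row (stu_id=3): no match → dropped.
After projecting and ordering:
s.name | e.course
Eve | Econ

(Eve, Econ)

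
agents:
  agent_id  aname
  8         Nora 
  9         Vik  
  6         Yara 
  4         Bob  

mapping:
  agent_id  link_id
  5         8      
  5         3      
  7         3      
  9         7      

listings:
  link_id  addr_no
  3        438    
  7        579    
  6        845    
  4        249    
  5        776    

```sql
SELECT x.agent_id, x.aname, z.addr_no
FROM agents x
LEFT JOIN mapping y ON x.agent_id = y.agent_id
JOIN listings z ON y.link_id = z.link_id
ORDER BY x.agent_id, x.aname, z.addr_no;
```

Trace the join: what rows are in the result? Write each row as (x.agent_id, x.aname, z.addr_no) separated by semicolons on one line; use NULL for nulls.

(9, Vik, 579)

Evaluate left to right. First `agents x LEFT JOIN mapping y` on agent_id: 4 row(s).
Then INNER JOIN `listings z` on link_id: keep only rows whose y.link_id appears in z.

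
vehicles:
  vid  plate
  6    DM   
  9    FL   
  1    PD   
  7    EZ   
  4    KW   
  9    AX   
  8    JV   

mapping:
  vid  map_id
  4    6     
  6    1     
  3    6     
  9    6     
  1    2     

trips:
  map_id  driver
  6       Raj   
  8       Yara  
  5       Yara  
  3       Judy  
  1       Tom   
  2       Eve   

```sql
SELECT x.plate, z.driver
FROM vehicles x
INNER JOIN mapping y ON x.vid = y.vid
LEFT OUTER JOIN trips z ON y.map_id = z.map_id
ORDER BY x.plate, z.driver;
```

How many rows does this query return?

5

Step 1 — x INNER JOIN y on vid → 5 row(s).
Then LEFT JOIN `trips z` on map_id: each of those 5 rows is kept; rows whose y.map_id has no match in z get NULL for z's columns.
Result: 5 row(s).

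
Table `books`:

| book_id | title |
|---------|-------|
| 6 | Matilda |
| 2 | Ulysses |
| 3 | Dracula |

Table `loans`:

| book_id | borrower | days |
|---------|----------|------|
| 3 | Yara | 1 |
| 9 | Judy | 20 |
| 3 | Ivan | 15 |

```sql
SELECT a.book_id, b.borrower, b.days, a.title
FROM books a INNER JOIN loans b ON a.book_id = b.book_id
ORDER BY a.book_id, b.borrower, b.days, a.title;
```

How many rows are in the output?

2

INNER JOIN keeps only pairs where the ON condition holds.
Matching on a.book_id = b.book_id.
Matched pairs: 2.
Total: 2 rows.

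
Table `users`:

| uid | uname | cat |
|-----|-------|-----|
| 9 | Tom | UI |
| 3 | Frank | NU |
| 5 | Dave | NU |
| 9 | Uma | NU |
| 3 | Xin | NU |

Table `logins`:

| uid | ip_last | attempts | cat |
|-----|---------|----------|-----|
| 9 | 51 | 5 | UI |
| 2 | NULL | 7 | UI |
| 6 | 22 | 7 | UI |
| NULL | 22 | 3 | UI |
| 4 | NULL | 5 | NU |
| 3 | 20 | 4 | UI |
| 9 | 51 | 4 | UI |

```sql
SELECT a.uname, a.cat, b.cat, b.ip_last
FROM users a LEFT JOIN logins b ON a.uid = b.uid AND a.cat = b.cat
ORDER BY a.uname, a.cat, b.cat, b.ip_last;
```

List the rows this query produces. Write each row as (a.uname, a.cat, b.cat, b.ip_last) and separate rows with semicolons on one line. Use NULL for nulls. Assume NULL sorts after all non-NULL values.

LEFT JOIN keeps every row from `users`; unmatched rows get NULL for `logins`'s columns.
Matching on a.uid = b.uid AND a.cat = b.cat. A NULL in a compared column never satisfies the condition.
Matched pairs: 2; unmatched a rows kept: 4.

(Dave, NU, NULL, NULL); (Frank, NU, NULL, NULL); (Tom, UI, UI, 51); (Tom, UI, UI, 51); (Uma, NU, NULL, NULL); (Xin, NU, NULL, NULL)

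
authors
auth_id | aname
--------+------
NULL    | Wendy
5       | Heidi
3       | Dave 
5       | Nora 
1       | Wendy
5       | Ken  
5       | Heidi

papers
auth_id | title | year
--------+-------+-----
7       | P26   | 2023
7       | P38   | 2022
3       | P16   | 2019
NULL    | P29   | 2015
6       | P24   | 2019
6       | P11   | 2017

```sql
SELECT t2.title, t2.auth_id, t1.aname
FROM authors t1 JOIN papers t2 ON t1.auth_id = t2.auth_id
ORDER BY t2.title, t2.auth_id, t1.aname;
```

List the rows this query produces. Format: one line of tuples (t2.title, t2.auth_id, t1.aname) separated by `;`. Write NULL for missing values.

(P16, 3, Dave)

INNER JOIN keeps only pairs where the ON condition holds.
Matching on t1.auth_id = t2.auth_id. A NULL in a compared column never satisfies the condition.
Matched pairs: 1.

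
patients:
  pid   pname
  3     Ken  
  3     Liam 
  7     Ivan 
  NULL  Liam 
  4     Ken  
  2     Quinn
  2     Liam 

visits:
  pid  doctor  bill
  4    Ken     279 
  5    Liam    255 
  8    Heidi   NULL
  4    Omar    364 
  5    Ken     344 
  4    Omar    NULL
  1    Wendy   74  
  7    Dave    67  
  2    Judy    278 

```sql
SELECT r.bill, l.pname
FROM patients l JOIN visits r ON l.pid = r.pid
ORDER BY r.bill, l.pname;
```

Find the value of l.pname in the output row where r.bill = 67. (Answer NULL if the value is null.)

Ivan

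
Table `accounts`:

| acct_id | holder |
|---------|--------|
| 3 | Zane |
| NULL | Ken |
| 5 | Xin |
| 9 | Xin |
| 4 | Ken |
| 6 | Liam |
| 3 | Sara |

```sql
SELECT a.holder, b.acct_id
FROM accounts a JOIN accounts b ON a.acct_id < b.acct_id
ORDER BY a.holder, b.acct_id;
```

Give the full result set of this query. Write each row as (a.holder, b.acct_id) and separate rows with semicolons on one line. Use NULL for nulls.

(Ken, 5); (Ken, 6); (Ken, 9); (Liam, 9); (Sara, 4); (Sara, 5); (Sara, 6); (Sara, 9); (Xin, 6); (Xin, 9); (Zane, 4); (Zane, 5); (Zane, 6); (Zane, 9)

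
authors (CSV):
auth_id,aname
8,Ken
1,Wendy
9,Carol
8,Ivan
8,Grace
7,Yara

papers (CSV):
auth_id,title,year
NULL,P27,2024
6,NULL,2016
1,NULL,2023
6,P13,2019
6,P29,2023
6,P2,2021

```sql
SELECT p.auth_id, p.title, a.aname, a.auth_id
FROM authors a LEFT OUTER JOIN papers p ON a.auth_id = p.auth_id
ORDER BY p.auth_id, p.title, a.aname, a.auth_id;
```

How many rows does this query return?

LEFT JOIN keeps every row from `authors`; unmatched rows get NULL for `papers`'s columns.
Matching on a.auth_id = p.auth_id. A NULL in a compared column never satisfies the condition.
Matched pairs: 1; unmatched a rows kept: 5.
Total: 1 matched + 5 padded = 6 rows.

6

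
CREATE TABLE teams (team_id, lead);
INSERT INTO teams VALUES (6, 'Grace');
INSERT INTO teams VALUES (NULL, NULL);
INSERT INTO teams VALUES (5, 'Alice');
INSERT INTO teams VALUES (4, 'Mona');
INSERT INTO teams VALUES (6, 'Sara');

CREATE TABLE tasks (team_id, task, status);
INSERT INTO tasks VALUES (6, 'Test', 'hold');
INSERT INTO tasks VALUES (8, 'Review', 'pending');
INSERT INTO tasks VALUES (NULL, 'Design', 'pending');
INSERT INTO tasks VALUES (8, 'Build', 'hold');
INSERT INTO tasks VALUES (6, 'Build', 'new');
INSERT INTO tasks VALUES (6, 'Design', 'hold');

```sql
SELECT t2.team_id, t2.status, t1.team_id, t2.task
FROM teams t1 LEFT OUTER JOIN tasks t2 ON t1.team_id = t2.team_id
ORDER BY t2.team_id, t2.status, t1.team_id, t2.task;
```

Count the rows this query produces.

9

LEFT JOIN keeps every row from `teams`; unmatched rows get NULL for `tasks`'s columns.
Matching on t1.team_id = t2.team_id. A NULL in a compared column never satisfies the condition.
- team_id=6: 3 matching t2 row(s), so 3 row(s) emitted.
- team_id=NULL: no t2 row matches, row kept with t2 columns NULL.
- team_id=5: no t2 row matches, row kept with t2 columns NULL.
- team_id=4: no t2 row matches, row kept with t2 columns NULL.
- team_id=6: 3 matching t2 row(s), so 3 row(s) emitted.
Total: 6 matched + 3 padded = 9 rows.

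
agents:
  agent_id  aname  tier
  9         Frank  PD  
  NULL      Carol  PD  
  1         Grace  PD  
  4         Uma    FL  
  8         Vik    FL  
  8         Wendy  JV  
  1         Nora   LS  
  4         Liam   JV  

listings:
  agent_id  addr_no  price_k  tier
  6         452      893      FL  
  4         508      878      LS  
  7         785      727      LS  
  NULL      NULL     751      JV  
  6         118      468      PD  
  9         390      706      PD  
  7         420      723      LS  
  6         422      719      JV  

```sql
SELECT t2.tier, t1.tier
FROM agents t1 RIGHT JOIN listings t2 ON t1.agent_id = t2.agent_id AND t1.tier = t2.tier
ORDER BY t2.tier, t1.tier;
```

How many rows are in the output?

8

RIGHT JOIN keeps every row from `listings`; unmatched rows get NULL for `agents`'s columns.
Matching on t1.agent_id = t2.agent_id AND t1.tier = t2.tier. A NULL in a compared column never satisfies the condition.
Matched pairs: 1; unmatched t2 rows kept: 7.
Total: 1 matched + 7 padded = 8 rows.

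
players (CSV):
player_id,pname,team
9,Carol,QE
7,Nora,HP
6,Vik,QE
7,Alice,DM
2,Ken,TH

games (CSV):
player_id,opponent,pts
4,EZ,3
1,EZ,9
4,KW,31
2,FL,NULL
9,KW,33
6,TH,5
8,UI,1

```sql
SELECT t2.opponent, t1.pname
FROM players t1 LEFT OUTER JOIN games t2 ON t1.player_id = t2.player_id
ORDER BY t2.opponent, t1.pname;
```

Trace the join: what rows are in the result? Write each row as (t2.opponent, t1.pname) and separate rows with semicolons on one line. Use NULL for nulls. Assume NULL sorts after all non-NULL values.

(FL, Ken); (KW, Carol); (TH, Vik); (NULL, Alice); (NULL, Nora)

LEFT JOIN keeps every row from `players`; unmatched rows get NULL for `games`'s columns.
Matching on t1.player_id = t2.player_id.
- t1[0] player_id=9 → 1 match(es) in t2 → 1 row(s).
- t1[1] player_id=7 → no match; kept with NULLs on the t2 side.
- t1[2] player_id=6 → 1 match(es) in t2 → 1 row(s).
- t1[3] player_id=7 → no match; kept with NULLs on the t2 side.
- t1[4] player_id=2 → 1 match(es) in t2 → 1 row(s).
After projecting and ordering:
t2.opponent | t1.pname
FL | Ken
KW | Carol
TH | Vik
NULL | Alice
NULL | Nora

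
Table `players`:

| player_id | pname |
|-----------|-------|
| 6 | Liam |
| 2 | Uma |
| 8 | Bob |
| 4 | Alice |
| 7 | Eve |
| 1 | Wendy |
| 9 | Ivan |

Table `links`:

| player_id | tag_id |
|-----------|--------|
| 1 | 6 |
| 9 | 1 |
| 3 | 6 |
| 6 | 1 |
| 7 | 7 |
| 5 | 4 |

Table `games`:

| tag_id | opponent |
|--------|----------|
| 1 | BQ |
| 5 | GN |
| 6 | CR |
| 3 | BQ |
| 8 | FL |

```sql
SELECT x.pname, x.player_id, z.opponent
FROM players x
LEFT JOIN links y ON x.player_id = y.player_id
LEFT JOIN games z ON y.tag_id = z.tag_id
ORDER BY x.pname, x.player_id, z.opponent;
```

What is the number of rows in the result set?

Step 1 — x LEFT JOIN y on player_id → 7 row(s).
Then LEFT JOIN `games z` on tag_id: each of those 7 rows is kept; rows whose y.tag_id has no match in z get NULL for z's columns.
Result: 7 row(s).

7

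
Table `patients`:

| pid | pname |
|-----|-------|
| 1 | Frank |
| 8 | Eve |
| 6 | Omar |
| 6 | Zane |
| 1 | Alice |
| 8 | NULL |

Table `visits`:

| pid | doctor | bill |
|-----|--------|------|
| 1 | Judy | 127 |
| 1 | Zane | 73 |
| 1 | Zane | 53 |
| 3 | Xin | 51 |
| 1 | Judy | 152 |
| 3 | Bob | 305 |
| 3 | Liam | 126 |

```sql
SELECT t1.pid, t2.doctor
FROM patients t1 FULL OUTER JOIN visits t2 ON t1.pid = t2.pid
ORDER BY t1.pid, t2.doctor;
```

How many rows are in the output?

FULL OUTER JOIN keeps every row from both sides; unmatched rows get NULL for the other side's columns.
Matching on t1.pid = t2.pid.
- t1 (pid=1) pairs with 4 row(s) of t2.
- t1 (pid=8) has no partner → padded with NULL.
- t1 (pid=6) has no partner → padded with NULL.
- t1 (pid=6) has no partner → padded with NULL.
- t1 (pid=1) pairs with 4 row(s) of t2.
- t1 (pid=8) has no partner → padded with NULL.
- plus 3 unmatched t2 row(s), each kept with NULL t1 columns.
Total: 8 matched + 7 padded = 15 rows.

15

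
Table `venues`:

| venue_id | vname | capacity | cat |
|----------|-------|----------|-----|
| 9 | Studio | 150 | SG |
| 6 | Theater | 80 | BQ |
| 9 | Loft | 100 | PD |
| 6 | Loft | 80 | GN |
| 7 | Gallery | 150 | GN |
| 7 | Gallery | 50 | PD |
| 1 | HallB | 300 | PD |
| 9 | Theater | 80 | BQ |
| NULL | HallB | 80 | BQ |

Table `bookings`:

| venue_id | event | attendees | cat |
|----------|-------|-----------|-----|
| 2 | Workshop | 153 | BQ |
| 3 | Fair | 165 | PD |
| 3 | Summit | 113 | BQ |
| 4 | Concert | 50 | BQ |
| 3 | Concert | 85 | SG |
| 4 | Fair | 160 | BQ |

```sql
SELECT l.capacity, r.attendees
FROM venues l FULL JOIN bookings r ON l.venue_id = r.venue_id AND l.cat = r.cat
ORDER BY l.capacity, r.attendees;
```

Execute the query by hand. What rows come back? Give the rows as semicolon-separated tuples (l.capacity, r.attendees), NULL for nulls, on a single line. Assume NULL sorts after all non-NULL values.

(50, NULL); (80, NULL); (80, NULL); (80, NULL); (80, NULL); (100, NULL); (150, NULL); (150, NULL); (300, NULL); (NULL, 50); (NULL, 85); (NULL, 113); (NULL, 153); (NULL, 160); (NULL, 165)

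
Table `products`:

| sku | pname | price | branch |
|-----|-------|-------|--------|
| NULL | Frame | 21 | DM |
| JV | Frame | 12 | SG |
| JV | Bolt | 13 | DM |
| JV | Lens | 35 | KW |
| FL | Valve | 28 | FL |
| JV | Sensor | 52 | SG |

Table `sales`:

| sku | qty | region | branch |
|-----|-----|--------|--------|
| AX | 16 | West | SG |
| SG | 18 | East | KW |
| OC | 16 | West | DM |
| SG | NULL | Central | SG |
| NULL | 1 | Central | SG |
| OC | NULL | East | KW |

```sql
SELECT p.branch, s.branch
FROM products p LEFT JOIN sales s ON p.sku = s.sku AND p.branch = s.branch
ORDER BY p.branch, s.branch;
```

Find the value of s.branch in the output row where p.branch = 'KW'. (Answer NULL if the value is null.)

NULL

LEFT JOIN keeps every row from `products`; unmatched rows get NULL for `sales`'s columns.
Matching on p.sku = s.sku AND p.branch = s.branch. A NULL in a compared column never satisfies the condition.
- p row (sku=NULL, branch=DM): no match → kept, s columns NULL.
- p row (sku=JV, branch=SG): no match → kept, s columns NULL.
- p row (sku=JV, branch=DM): no match → kept, s columns NULL.
- p row (sku=JV, branch=KW): no match → kept, s columns NULL.
- p row (sku=FL, branch=FL): no match → kept, s columns NULL.
- p row (sku=JV, branch=SG): no match → kept, s columns NULL.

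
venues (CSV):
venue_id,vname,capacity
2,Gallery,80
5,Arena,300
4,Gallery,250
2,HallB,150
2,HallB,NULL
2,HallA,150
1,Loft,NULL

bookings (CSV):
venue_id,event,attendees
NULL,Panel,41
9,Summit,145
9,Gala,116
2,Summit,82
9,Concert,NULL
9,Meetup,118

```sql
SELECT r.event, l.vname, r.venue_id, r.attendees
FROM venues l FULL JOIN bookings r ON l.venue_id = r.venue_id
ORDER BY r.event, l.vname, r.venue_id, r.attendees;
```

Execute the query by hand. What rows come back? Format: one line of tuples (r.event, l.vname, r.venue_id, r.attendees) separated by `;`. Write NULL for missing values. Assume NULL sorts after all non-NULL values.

(Concert, NULL, 9, NULL); (Gala, NULL, 9, 116); (Meetup, NULL, 9, 118); (Panel, NULL, NULL, 41); (Summit, Gallery, 2, 82); (Summit, HallA, 2, 82); (Summit, HallB, 2, 82); (Summit, HallB, 2, 82); (Summit, NULL, 9, 145); (NULL, Arena, NULL, NULL); (NULL, Gallery, NULL, NULL); (NULL, Loft, NULL, NULL)

FULL OUTER JOIN keeps every row from both sides; unmatched rows get NULL for the other side's columns.
Matching on l.venue_id = r.venue_id. A NULL in a compared column never satisfies the condition.
- l row (venue_id=2): matches 1 r row(s) → 1 output row(s).
- l row (venue_id=5): no match → kept, r columns NULL.
- l row (venue_id=4): no match → kept, r columns NULL.
- l row (venue_id=2): matches 1 r row(s) → 1 output row(s).
- l row (venue_id=2): matches 1 r row(s) → 1 output row(s).
- l row (venue_id=2): matches 1 r row(s) → 1 output row(s).
- l row (venue_id=1): no match → kept, r columns NULL.
- 5 row(s) from r found no l partner → padded with NULL.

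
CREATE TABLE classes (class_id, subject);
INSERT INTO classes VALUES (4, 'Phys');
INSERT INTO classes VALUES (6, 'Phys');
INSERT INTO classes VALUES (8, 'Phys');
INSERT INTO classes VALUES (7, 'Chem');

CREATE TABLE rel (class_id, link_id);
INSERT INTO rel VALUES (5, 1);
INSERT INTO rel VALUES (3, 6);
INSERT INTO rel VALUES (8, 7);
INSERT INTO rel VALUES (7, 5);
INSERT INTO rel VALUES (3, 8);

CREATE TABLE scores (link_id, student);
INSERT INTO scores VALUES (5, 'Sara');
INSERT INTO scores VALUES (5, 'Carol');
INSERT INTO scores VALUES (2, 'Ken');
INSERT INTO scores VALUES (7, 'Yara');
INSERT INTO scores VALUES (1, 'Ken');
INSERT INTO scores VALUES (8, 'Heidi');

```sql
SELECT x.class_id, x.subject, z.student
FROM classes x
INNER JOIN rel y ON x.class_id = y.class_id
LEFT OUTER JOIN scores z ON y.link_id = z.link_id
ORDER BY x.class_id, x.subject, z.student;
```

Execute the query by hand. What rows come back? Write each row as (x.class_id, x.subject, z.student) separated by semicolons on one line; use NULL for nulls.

(7, Chem, Carol); (7, Chem, Sara); (8, Phys, Yara)

Step 1 — x INNER JOIN y on class_id → 2 row(s).
Then LEFT JOIN `scores z` on link_id: each of those 2 rows is kept; rows whose y.link_id has no match in z get NULL for z's columns.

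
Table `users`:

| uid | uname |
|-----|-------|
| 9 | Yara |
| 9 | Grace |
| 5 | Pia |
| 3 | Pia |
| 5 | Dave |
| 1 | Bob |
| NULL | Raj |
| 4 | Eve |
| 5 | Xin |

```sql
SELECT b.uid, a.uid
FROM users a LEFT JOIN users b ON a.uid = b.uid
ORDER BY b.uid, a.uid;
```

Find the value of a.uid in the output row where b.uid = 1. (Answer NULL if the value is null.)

LEFT JOIN keeps every row from `users a`; unmatched rows get NULL for `users b`'s columns.
Matching on a.uid = b.uid. A NULL in a compared column never satisfies the condition.
Matched pairs: 16; unmatched a rows kept: 1.

1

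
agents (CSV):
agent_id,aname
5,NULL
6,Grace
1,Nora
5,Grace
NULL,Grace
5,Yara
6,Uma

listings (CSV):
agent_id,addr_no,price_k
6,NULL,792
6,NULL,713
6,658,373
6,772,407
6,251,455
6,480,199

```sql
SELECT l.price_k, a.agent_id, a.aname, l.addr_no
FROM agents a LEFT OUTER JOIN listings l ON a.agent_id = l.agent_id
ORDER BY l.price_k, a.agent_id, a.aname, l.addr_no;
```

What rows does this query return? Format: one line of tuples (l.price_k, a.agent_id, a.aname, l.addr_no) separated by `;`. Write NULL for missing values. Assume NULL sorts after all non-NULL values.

LEFT JOIN keeps every row from `agents`; unmatched rows get NULL for `listings`'s columns.
Matching on a.agent_id = l.agent_id. A NULL in a compared column never satisfies the condition.
- a row (agent_id=5): no match → kept, l columns NULL.
- a row (agent_id=6): matches 6 l row(s) → 6 output row(s).
- a row (agent_id=1): no match → kept, l columns NULL.
- a row (agent_id=5): no match → kept, l columns NULL.
- a row (agent_id=NULL): no match → kept, l columns NULL.
- a row (agent_id=5): no match → kept, l columns NULL.
- a row (agent_id=6): matches 6 l row(s) → 6 output row(s).

(199, 6, Grace, 480); (199, 6, Uma, 480); (373, 6, Grace, 658); (373, 6, Uma, 658); (407, 6, Grace, 772); (407, 6, Uma, 772); (455, 6, Grace, 251); (455, 6, Uma, 251); (713, 6, Grace, NULL); (713, 6, Uma, NULL); (792, 6, Grace, NULL); (792, 6, Uma, NULL); (NULL, 1, Nora, NULL); (NULL, 5, Grace, NULL); (NULL, 5, Yara, NULL); (NULL, 5, NULL, NULL); (NULL, NULL, Grace, NULL)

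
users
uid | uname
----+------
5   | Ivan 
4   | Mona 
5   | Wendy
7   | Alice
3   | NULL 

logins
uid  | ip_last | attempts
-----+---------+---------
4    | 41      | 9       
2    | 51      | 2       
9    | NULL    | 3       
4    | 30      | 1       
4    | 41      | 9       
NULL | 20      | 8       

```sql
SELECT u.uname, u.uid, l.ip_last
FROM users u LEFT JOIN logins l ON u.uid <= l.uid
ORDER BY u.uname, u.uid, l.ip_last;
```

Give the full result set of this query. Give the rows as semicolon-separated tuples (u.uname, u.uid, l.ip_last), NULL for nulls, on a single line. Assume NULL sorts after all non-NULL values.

(Alice, 7, NULL); (Ivan, 5, NULL); (Mona, 4, 30); (Mona, 4, 41); (Mona, 4, 41); (Mona, 4, NULL); (Wendy, 5, NULL); (NULL, 3, 30); (NULL, 3, 41); (NULL, 3, 41); (NULL, 3, NULL)

LEFT JOIN keeps every row from `users`; unmatched rows get NULL for `logins`'s columns.
Matching on u.uid <= l.uid. A NULL in a compared column never satisfies the condition.
Matched pairs: 11; unmatched u rows kept: 0.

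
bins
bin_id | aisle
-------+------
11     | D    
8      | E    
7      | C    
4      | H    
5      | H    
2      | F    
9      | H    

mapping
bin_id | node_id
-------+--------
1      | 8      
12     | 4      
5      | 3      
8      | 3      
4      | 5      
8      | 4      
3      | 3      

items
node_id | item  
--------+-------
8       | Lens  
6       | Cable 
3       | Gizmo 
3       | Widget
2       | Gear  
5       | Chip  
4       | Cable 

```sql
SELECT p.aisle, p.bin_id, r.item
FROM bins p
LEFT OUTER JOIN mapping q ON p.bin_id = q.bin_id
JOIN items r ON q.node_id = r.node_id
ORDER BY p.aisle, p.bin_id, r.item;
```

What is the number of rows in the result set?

Step 1 — p LEFT JOIN q on bin_id → 8 row(s).
Then INNER JOIN `items r` on node_id: keep only rows whose q.node_id appears in r.
Result: 6 row(s).

6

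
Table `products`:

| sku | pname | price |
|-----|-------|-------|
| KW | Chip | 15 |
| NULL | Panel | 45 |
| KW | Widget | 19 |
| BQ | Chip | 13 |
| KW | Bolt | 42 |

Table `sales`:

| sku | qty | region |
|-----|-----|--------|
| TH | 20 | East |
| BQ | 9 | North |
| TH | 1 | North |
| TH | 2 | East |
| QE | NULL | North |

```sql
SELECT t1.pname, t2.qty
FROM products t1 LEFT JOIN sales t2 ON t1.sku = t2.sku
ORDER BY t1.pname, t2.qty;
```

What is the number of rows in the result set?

LEFT JOIN keeps every row from `products`; unmatched rows get NULL for `sales`'s columns.
Matching on t1.sku = t2.sku. A NULL in a compared column never satisfies the condition.
- t1 (sku=KW) has no partner → padded with NULL.
- t1 (sku=NULL) has no partner → padded with NULL.
- t1 (sku=KW) has no partner → padded with NULL.
- t1 (sku=BQ) pairs with 1 row(s) of t2.
- t1 (sku=KW) has no partner → padded with NULL.
Total: 1 matched + 4 padded = 5 rows.

5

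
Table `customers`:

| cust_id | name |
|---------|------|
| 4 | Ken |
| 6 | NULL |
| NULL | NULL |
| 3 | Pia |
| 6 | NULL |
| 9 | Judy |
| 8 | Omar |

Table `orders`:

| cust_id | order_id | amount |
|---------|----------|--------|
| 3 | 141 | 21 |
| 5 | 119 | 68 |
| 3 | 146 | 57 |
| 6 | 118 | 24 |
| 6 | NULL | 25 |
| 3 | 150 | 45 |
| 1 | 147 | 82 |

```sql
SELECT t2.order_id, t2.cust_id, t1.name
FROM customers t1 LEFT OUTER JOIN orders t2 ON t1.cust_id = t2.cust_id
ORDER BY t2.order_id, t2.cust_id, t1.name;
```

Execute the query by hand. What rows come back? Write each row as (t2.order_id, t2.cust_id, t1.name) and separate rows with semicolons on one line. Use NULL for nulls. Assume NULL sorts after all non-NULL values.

(118, 6, NULL); (118, 6, NULL); (141, 3, Pia); (146, 3, Pia); (150, 3, Pia); (NULL, 6, NULL); (NULL, 6, NULL); (NULL, NULL, Judy); (NULL, NULL, Ken); (NULL, NULL, Omar); (NULL, NULL, NULL)

LEFT JOIN keeps every row from `customers`; unmatched rows get NULL for `orders`'s columns.
Matching on t1.cust_id = t2.cust_id. A NULL in a compared column never satisfies the condition.
- t1 row (cust_id=4): no match → kept, t2 columns NULL.
- t1 row (cust_id=6): matches 2 t2 row(s) → 2 output row(s).
- t1 row (cust_id=NULL): no match → kept, t2 columns NULL.
- t1 row (cust_id=3): matches 3 t2 row(s) → 3 output row(s).
- t1 row (cust_id=6): matches 2 t2 row(s) → 2 output row(s).
- t1 row (cust_id=9): no match → kept, t2 columns NULL.
- t1 row (cust_id=8): no match → kept, t2 columns NULL.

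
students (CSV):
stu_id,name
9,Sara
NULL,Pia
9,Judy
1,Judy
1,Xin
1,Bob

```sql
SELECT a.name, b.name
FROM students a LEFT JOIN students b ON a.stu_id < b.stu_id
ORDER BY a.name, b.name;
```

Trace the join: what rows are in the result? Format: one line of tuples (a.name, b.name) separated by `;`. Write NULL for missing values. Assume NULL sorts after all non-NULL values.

(Bob, Judy); (Bob, Sara); (Judy, Judy); (Judy, Sara); (Judy, NULL); (Pia, NULL); (Sara, NULL); (Xin, Judy); (Xin, Sara)

LEFT JOIN keeps every row from `students a`; unmatched rows get NULL for `students b`'s columns.
Matching on a.stu_id < b.stu_id. A NULL in a compared column never satisfies the condition.
Matched pairs: 6; unmatched a rows kept: 3.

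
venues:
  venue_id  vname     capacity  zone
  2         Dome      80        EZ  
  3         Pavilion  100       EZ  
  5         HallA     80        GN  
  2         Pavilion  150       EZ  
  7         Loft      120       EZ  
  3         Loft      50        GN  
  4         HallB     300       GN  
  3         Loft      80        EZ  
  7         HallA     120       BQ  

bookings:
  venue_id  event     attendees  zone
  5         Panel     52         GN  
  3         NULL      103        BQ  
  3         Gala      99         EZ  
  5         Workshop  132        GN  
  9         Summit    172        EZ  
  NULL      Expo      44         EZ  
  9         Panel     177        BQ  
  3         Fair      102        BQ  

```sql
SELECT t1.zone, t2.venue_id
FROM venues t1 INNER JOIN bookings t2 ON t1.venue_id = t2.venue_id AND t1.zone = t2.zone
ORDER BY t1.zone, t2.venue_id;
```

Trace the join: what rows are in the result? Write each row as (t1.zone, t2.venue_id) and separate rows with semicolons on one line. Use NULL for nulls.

INNER JOIN keeps only pairs where the ON condition holds.
Matching on t1.venue_id = t2.venue_id AND t1.zone = t2.zone. A NULL in a compared column never satisfies the condition.
Matched pairs: 4.

(EZ, 3); (EZ, 3); (GN, 5); (GN, 5)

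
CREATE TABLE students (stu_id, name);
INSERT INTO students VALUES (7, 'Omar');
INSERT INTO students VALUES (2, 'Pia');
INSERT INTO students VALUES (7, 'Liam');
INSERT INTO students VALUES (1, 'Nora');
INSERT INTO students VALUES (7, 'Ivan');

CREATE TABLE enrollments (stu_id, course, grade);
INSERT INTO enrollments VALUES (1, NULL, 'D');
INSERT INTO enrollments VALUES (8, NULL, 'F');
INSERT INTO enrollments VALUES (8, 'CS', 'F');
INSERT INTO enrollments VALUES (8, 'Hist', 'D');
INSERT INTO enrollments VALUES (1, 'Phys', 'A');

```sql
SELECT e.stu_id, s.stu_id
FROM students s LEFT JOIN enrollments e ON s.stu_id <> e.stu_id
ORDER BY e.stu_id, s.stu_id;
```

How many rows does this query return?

LEFT JOIN keeps every row from `students`; unmatched rows get NULL for `enrollments`'s columns.
Matching on s.stu_id <> e.stu_id.
Matched pairs: 23; unmatched s rows kept: 0.
Total: 23 rows.

23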